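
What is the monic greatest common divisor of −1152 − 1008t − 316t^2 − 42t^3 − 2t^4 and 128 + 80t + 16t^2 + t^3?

32 + 12t + t^2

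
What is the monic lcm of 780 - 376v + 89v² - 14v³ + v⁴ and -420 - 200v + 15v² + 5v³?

10920 + 1756v - 1358v² + 229v³ - 23v⁴ - 5v⁵ + v⁶

Apply the Euclidean algorithm:
  v⁴ - 14v³ + 89v² - 376v + 780 = ((1/5)v - 17/5)(5v³ + 15v² - 200v - 420) + (180v² - 972v - 648)
  5v³ + 15v² - 200v - 420 = ((1/36)v + 7/30)(180v² - 972v - 648) + ((224/5)v - 1344/5)
  180v² - 972v - 648 = ((225/56)v + 135/56)((224/5)v - 1344/5) + (0)
Last nonzero remainder: (224/5)v - 1344/5. Dividing through by 224/5 gives the monic gcd v - 6.
Then lcm(f, g) = f·g / gcd(f, g); expanding and making the result monic gives the answer.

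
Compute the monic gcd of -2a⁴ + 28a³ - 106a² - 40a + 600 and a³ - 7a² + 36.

a² - 4a - 12

Repeated division with remainder:
  -2a⁴ + 28a³ - 106a² - 40a + 600 = (-2a + 14)(a³ - 7a² + 36) + (-8a² + 32a + 96)
  a³ - 7a² + 36 = (-(1/8)a + 3/8)(-8a² + 32a + 96) + (0)
Last nonzero remainder: -8a² + 32a + 96. Dividing through by -8 gives the monic gcd a² - 4a - 12.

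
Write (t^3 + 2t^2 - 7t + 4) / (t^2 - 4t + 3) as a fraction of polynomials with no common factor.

(t^2 + 3t - 4)/(t - 3)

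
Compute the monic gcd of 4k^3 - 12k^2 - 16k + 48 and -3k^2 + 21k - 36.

Apply the Euclidean algorithm:
  4k^3 - 12k^2 - 16k + 48 = (-(4/3)k - 16/3)(-3k^2 + 21k - 36) + (48k - 144)
  -3k^2 + 21k - 36 = (-(1/16)k + 1/4)(48k - 144) + (0)
Last nonzero remainder: 48k - 144. Dividing through by 48 gives the monic gcd k - 3.

k - 3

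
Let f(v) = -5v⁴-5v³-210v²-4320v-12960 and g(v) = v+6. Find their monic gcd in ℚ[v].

Apply the Euclidean algorithm:
  -5v⁴-5v³-210v²-4320v-12960 = (-5v³+25v²-360v-2160)(v+6) + (0)
The last nonzero remainder v+6 is already monic.

v+6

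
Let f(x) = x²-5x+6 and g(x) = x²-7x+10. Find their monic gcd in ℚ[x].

Euclidean algorithm in ℚ[x]:
  x²-5x+6 = (x²-7x+10) + (2x-4)
  x²-7x+10 = ((1/2)x-5/2)(2x-4) + (0)
Last nonzero remainder: 2x-4. Dividing through by 2 gives the monic gcd x-2.

x-2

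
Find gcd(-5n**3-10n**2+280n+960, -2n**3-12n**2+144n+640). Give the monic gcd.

n**2-4n-32

Euclidean algorithm in ℚ[n]:
  -5n**3-10n**2+280n+960 = (5/2)(-2n**3-12n**2+144n+640) + (20n**2-80n-640)
  -2n**3-12n**2+144n+640 = (-(1/10)n-1)(20n**2-80n-640) + (0)
Last nonzero remainder: 20n**2-80n-640. Dividing through by 20 gives the monic gcd n**2-4n-32.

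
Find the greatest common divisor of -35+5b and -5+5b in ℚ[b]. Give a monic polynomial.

Apply the Euclidean algorithm:
  5b-35 = (5b-5) + (-30)
  5b-5 = (-(1/6)b+1/6)(-30) + (0)
The last nonzero remainder is the constant -30, so the polynomials are coprime and gcd = 1.

1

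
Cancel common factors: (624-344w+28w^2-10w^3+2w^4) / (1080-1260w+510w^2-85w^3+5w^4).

(52+6w+2w^2)/(90-45w+5w^2)

Apply the Euclidean algorithm:
  2w^4-10w^3+28w^2-344w+624 = (2/5)(5w^4-85w^3+510w^2-1260w+1080) + (24w^3-176w^2+160w+192)
  5w^4-85w^3+510w^2-1260w+1080 = ((5/24)w-145/72)(24w^3-176w^2+160w+192) + ((1100/9)w^2-(8800/9)w+4400/3)
  24w^3-176w^2+160w+192 = ((54/275)w+36/275)((1100/9)w^2-(8800/9)w+4400/3) + (0)
Last nonzero remainder: (1100/9)w^2-(8800/9)w+4400/3. Dividing through by 1100/9 gives the monic gcd w^2-8w+12.
Cancel w^2-8w+12 from numerator and denominator to get the reduced form.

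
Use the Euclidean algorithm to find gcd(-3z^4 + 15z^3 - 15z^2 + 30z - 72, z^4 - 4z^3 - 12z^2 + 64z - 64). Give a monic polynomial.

z^2 - 6z + 8

Apply the Euclidean algorithm:
  -3z^4 + 15z^3 - 15z^2 + 30z - 72 = (-3)(z^4 - 4z^3 - 12z^2 + 64z - 64) + (3z^3 - 51z^2 + 222z - 264)
  z^4 - 4z^3 - 12z^2 + 64z - 64 = ((1/3)z + 13/3)(3z^3 - 51z^2 + 222z - 264) + (135z^2 - 810z + 1080)
  3z^3 - 51z^2 + 222z - 264 = ((1/45)z - 11/45)(135z^2 - 810z + 1080) + (0)
Last nonzero remainder: 135z^2 - 810z + 1080. Dividing through by 135 gives the monic gcd z^2 - 6z + 8.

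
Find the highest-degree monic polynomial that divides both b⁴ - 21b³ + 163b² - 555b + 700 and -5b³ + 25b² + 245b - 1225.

b² - 12b + 35

Apply the Euclidean algorithm:
  b⁴ - 21b³ + 163b² - 555b + 700 = (-(1/5)b + 16/5)(-5b³ + 25b² + 245b - 1225) + (132b² - 1584b + 4620)
  -5b³ + 25b² + 245b - 1225 = (-(5/132)b - 35/132)(132b² - 1584b + 4620) + (0)
Last nonzero remainder: 132b² - 1584b + 4620. Dividing through by 132 gives the monic gcd b² - 12b + 35.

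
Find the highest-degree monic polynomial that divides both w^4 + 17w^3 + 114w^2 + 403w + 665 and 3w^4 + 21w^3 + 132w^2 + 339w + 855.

w^2 + 5w + 19

Euclidean algorithm in ℚ[w]:
  w^4 + 17w^3 + 114w^2 + 403w + 665 = (1/3)(3w^4 + 21w^3 + 132w^2 + 339w + 855) + (10w^3 + 70w^2 + 290w + 380)
  3w^4 + 21w^3 + 132w^2 + 339w + 855 = ((3/10)w)(10w^3 + 70w^2 + 290w + 380) + (45w^2 + 225w + 855)
  10w^3 + 70w^2 + 290w + 380 = ((2/9)w + 4/9)(45w^2 + 225w + 855) + (0)
Last nonzero remainder: 45w^2 + 225w + 855. Dividing through by 45 gives the monic gcd w^2 + 5w + 19.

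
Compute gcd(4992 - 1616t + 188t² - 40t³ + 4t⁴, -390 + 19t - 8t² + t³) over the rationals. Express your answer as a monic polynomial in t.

Euclidean algorithm in ℚ[t]:
  4t⁴ - 40t³ + 188t² - 1616t + 4992 = (4t - 8)(t³ - 8t² + 19t - 390) + (48t² + 96t + 1872)
  t³ - 8t² + 19t - 390 = ((1/48)t - 5/24)(48t² + 96t + 1872) + (0)
Last nonzero remainder: 48t² + 96t + 1872. Dividing through by 48 gives the monic gcd t² + 2t + 39.

39 + 2t + t²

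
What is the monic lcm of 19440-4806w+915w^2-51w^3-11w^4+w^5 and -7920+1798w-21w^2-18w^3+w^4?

Apply the Euclidean algorithm:
  w^5-11w^4-51w^3+915w^2-4806w+19440 = (w+7)(w^4-18w^3-21w^2+1798w-7920) + (96w^3-736w^2-9472w+74880)
  w^4-18w^3-21w^2+1798w-7920 = ((1/96)w-31/288)(96w^3-736w^2-9472w+74880) + (-(14/9)w^2-(14/9)w+140)
  96w^3-736w^2-9472w+74880 = (-(432/7)w+3744/7)(-(14/9)w^2-(14/9)w+140) + (0)
Last nonzero remainder: -(14/9)w^2-(14/9)w+140. Dividing through by -14/9 gives the monic gcd w^2+w-90.
Then lcm(f, g) = f·g / gcd(f, g); expanding and making the result monic gives the answer.

1710720-792288w+191274w^2-26679w^3+916w^4+246w^5-30w^6+w^7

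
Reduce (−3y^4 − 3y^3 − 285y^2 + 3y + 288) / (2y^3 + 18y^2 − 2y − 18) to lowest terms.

By polynomial division,
  −3y^4 − 3y^3 − 285y^2 + 3y + 288 = (−(3/2)y + 12)(2y^3 + 18y^2 − 2y − 18) + (−504y^2 + 504)
  2y^3 + 18y^2 − 2y − 18 = (−(1/252)y − 1/28)(−504y^2 + 504) + (0)
Last nonzero remainder: −504y^2 + 504. Dividing through by −504 gives the monic gcd y^2 − 1.
Cancel y^2 − 1 from numerator and denominator to get the reduced form.

(−3y^2 − 3y − 288)/(2y + 18)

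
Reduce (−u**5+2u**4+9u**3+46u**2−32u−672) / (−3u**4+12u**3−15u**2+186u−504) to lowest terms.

(u**2−u−12)/(3u−9)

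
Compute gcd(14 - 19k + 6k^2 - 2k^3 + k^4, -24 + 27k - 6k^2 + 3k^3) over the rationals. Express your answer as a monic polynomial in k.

-1 + k

Apply the Euclidean algorithm:
  k^4 - 2k^3 + 6k^2 - 19k + 14 = ((1/3)k)(3k^3 - 6k^2 + 27k - 24) + (-3k^2 - 11k + 14)
  3k^3 - 6k^2 + 27k - 24 = (-k + 17/3)(-3k^2 - 11k + 14) + ((310/3)k - 310/3)
  -3k^2 - 11k + 14 = (-(9/310)k - 21/155)((310/3)k - 310/3) + (0)
Last nonzero remainder: (310/3)k - 310/3. Dividing through by 310/3 gives the monic gcd k - 1.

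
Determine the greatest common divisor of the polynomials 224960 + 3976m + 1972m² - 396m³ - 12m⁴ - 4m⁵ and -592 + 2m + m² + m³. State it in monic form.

Euclidean algorithm in ℚ[m]:
  -4m⁵ - 12m⁴ - 396m³ + 1972m² + 3976m + 224960 = (-4m² - 8m - 380)(m³ + m² + 2m - 592) + (0)
The last nonzero remainder m³ + m² + 2m - 592 is already monic.

-592 + 2m + m² + m³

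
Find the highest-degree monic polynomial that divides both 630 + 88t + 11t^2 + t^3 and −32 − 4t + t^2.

1

Euclidean algorithm in ℚ[t]:
  t^3 + 11t^2 + 88t + 630 = (t + 15)(t^2 − 4t − 32) + (180t + 1110)
  t^2 − 4t − 32 = ((1/180)t − 61/1080)(180t + 1110) + (1105/36)
  180t + 1110 = ((1296/221)t + 7992/221)(1105/36) + (0)
The last nonzero remainder is the constant 1105/36, so the polynomials are coprime and gcd = 1.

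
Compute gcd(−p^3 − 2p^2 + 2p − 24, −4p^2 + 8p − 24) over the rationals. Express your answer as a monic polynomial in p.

p^2 − 2p + 6

By polynomial division,
  −p^3 − 2p^2 + 2p − 24 = ((1/4)p + 1)(−4p^2 + 8p − 24) + (0)
Last nonzero remainder: −4p^2 + 8p − 24. Dividing through by −4 gives the monic gcd p^2 − 2p + 6.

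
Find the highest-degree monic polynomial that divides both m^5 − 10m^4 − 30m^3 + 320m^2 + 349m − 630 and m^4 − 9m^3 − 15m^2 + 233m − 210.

m^3 − 3m^2 − 33m + 35

By polynomial division,
  m^5 − 10m^4 − 30m^3 + 320m^2 + 349m − 630 = (m − 1)(m^4 − 9m^3 − 15m^2 + 233m − 210) + (−24m^3 + 72m^2 + 792m − 840)
  m^4 − 9m^3 − 15m^2 + 233m − 210 = (−(1/24)m + 1/4)(−24m^3 + 72m^2 + 792m − 840) + (0)
Last nonzero remainder: −24m^3 + 72m^2 + 792m − 840. Dividing through by −24 gives the monic gcd m^3 − 3m^2 − 33m + 35.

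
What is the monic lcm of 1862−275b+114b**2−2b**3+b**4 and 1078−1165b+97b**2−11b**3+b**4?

By polynomial division,
  b**4−2b**3+114b**2−275b+1862 = (b**4−11b**3+97b**2−1165b+1078) + (9b**3+17b**2+890b+784)
  b**4−11b**3+97b**2−1165b+1078 = ((1/9)b−116/81)(9b**3+17b**2+890b+784) + ((1819/81)b**2+(1819/81)b+178262/81)
  9b**3+17b**2+890b+784 = ((729/1819)b+648/1819)((1819/81)b**2+(1819/81)b+178262/81) + (0)
Last nonzero remainder: (1819/81)b**2+(1819/81)b+178262/81. Dividing through by 1819/81 gives the monic gcd b**2+b+98.
Then lcm(f, g) = f·g / gcd(f, g); expanding and making the result monic gives the answer.

20482−25369b+6416b**2−1665b**3+149b**4−14b**5+b**6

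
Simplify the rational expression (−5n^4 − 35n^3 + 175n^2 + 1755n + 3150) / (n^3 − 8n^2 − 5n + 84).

Repeated division with remainder:
  −5n^4 − 35n^3 + 175n^2 + 1755n + 3150 = (−5n − 75)(n^3 − 8n^2 − 5n + 84) + (−450n^2 + 1800n + 9450)
  n^3 − 8n^2 − 5n + 84 = (−(1/450)n + 2/225)(−450n^2 + 1800n + 9450) + (0)
Last nonzero remainder: −450n^2 + 1800n + 9450. Dividing through by −450 gives the monic gcd n^2 − 4n − 21.
Cancel n^2 − 4n − 21 from numerator and denominator to get the reduced form.

(−5n^2 − 55n − 150)/(n − 4)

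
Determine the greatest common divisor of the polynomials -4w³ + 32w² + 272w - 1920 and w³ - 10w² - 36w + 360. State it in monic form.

w² - 16w + 60

By polynomial division,
  -4w³ + 32w² + 272w - 1920 = (-4)(w³ - 10w² - 36w + 360) + (-8w² + 128w - 480)
  w³ - 10w² - 36w + 360 = (-(1/8)w - 3/4)(-8w² + 128w - 480) + (0)
Last nonzero remainder: -8w² + 128w - 480. Dividing through by -8 gives the monic gcd w² - 16w + 60.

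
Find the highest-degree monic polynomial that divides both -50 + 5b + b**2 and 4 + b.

By polynomial division,
  b**2 + 5b - 50 = (b + 1)(b + 4) + (-54)
  b + 4 = (-(1/54)b - 2/27)(-54) + (0)
The last nonzero remainder is the constant -54, so the polynomials are coprime and gcd = 1.

1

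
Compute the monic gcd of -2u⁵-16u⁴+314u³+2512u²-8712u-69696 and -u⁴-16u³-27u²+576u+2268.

u²-36

By polynomial division,
  -2u⁵-16u⁴+314u³+2512u²-8712u-69696 = (2u-16)(-u⁴-16u³-27u²+576u+2268) + (112u³+928u²-4032u-33408)
  -u⁴-16u³-27u²+576u+2268 = (-(1/112)u-27/392)(112u³+928u²-4032u-33408) + ((45/49)u²-1620/49)
  112u³+928u²-4032u-33408 = ((5488/45)u+45472/45)((45/49)u²-1620/49) + (0)
Last nonzero remainder: (45/49)u²-1620/49. Dividing through by 45/49 gives the monic gcd u²-36.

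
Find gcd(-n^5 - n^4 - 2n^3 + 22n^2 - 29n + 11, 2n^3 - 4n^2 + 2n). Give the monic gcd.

n^2 - 2n + 1

Euclidean algorithm in ℚ[n]:
  -n^5 - n^4 - 2n^3 + 22n^2 - 29n + 11 = (-(1/2)n^2 - (3/2)n - 7/2)(2n^3 - 4n^2 + 2n) + (11n^2 - 22n + 11)
  2n^3 - 4n^2 + 2n = ((2/11)n)(11n^2 - 22n + 11) + (0)
Last nonzero remainder: 11n^2 - 22n + 11. Dividing through by 11 gives the monic gcd n^2 - 2n + 1.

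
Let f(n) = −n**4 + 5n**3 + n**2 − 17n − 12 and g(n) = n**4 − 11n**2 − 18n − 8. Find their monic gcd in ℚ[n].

Apply the Euclidean algorithm:
  −n**4 + 5n**3 + n**2 − 17n − 12 = (−1)(n**4 − 11n**2 − 18n − 8) + (5n**3 − 10n**2 − 35n − 20)
  n**4 − 11n**2 − 18n − 8 = ((1/5)n + 2/5)(5n**3 − 10n**2 − 35n − 20) + (0)
Last nonzero remainder: 5n**3 − 10n**2 − 35n − 20. Dividing through by 5 gives the monic gcd n**3 − 2n**2 − 7n − 4.

n**3 − 2n**2 − 7n − 4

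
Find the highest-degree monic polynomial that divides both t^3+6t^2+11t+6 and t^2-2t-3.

t+1

Repeated division with remainder:
  t^3+6t^2+11t+6 = (t+8)(t^2-2t-3) + (30t+30)
  t^2-2t-3 = ((1/30)t-1/10)(30t+30) + (0)
Last nonzero remainder: 30t+30. Dividing through by 30 gives the monic gcd t+1.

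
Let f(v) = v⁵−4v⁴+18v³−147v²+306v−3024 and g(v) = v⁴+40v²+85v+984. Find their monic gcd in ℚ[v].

v²+5v+24

Apply the Euclidean algorithm:
  v⁵−4v⁴+18v³−147v²+306v−3024 = (v−4)(v⁴+40v²+85v+984) + (−22v³−72v²−338v+912)
  v⁴+40v²+85v+984 = (−(1/22)v+18/121)(−22v³−72v²−338v+912) + ((4277/121)v²+(21385/121)v+102648/121)
  −22v³−72v²−338v+912 = (−(2662/4277)v+4598/4277)((4277/121)v²+(21385/121)v+102648/121) + (0)
Last nonzero remainder: (4277/121)v²+(21385/121)v+102648/121. Dividing through by 4277/121 gives the monic gcd v²+5v+24.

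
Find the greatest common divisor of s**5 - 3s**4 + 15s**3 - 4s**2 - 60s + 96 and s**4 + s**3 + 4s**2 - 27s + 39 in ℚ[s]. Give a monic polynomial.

s**2 - 3s + 3

By polynomial division,
  s**5 - 3s**4 + 15s**3 - 4s**2 - 60s + 96 = (s - 4)(s**4 + s**3 + 4s**2 - 27s + 39) + (15s**3 + 39s**2 - 207s + 252)
  s**4 + s**3 + 4s**2 - 27s + 39 = ((1/15)s - 8/75)(15s**3 + 39s**2 - 207s + 252) + ((549/25)s**2 - (1647/25)s + 1647/25)
  15s**3 + 39s**2 - 207s + 252 = ((125/183)s + 700/183)((549/25)s**2 - (1647/25)s + 1647/25) + (0)
Last nonzero remainder: (549/25)s**2 - (1647/25)s + 1647/25. Dividing through by 549/25 gives the monic gcd s**2 - 3s + 3.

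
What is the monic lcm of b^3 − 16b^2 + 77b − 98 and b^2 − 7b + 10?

b^4 − 21b^3 + 157b^2 − 483b + 490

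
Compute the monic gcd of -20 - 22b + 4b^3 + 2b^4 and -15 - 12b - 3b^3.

1 + b

By polynomial division,
  2b^4 + 4b^3 - 22b - 20 = (-(2/3)b - 4/3)(-3b^3 - 12b - 15) + (-8b^2 - 48b - 40)
  -3b^3 - 12b - 15 = ((3/8)b - 9/4)(-8b^2 - 48b - 40) + (-105b - 105)
  -8b^2 - 48b - 40 = ((8/105)b + 8/21)(-105b - 105) + (0)
Last nonzero remainder: -105b - 105. Dividing through by -105 gives the monic gcd b + 1.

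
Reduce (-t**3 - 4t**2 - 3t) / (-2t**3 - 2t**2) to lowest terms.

Euclidean algorithm in ℚ[t]:
  -t**3 - 4t**2 - 3t = (1/2)(-2t**3 - 2t**2) + (-3t**2 - 3t)
  -2t**3 - 2t**2 = ((2/3)t)(-3t**2 - 3t) + (0)
Last nonzero remainder: -3t**2 - 3t. Dividing through by -3 gives the monic gcd t**2 + t.
Cancel t**2 + t from numerator and denominator to get the reduced form.

(t + 3)/(2t)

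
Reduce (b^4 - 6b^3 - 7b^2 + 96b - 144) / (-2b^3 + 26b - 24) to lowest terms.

(-b^2 + 7b - 12)/(2b - 2)

By polynomial division,
  b^4 - 6b^3 - 7b^2 + 96b - 144 = (-(1/2)b + 3)(-2b^3 + 26b - 24) + (6b^2 + 6b - 72)
  -2b^3 + 26b - 24 = (-(1/3)b + 1/3)(6b^2 + 6b - 72) + (0)
Last nonzero remainder: 6b^2 + 6b - 72. Dividing through by 6 gives the monic gcd b^2 + b - 12.
Cancel b^2 + b - 12 from numerator and denominator to get the reduced form.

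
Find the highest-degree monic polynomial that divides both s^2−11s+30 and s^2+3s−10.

1

Repeated division with remainder:
  s^2−11s+30 = (s^2+3s−10) + (−14s+40)
  s^2+3s−10 = (−(1/14)s−41/98)(−14s+40) + (330/49)
  −14s+40 = (−(343/165)s+196/33)(330/49) + (0)
The last nonzero remainder is the constant 330/49, so the polynomials are coprime and gcd = 1.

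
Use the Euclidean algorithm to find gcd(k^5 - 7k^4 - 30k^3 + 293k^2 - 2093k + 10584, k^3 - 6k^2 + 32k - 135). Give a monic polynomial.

k^2 - k + 27

Repeated division with remainder:
  k^5 - 7k^4 - 30k^3 + 293k^2 - 2093k + 10584 = (k^2 - k - 68)(k^3 - 6k^2 + 32k - 135) + (52k^2 - 52k + 1404)
  k^3 - 6k^2 + 32k - 135 = ((1/52)k - 5/52)(52k^2 - 52k + 1404) + (0)
Last nonzero remainder: 52k^2 - 52k + 1404. Dividing through by 52 gives the monic gcd k^2 - k + 27.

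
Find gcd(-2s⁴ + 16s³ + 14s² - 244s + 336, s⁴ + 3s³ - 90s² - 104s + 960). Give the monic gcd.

s² + s - 12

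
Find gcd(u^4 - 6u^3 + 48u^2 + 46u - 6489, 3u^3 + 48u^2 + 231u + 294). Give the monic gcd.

By polynomial division,
  u^4 - 6u^3 + 48u^2 + 46u - 6489 = ((1/3)u - 22/3)(3u^3 + 48u^2 + 231u + 294) + (323u^2 + 1642u - 4333)
  3u^3 + 48u^2 + 231u + 294 = ((3/323)u + 10578/104329)(323u^2 + 1642u - 4333) + ((10929600/104329)u + 76507200/104329)
  323u^2 + 1642u - 4333 = ((33698267/10929600)u - 64579651/10929600)((10929600/104329)u + 76507200/104329) + (0)
Last nonzero remainder: (10929600/104329)u + 76507200/104329. Dividing through by 10929600/104329 gives the monic gcd u + 7.

u + 7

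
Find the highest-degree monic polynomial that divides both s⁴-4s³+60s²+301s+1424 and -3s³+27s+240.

Repeated division with remainder:
  s⁴-4s³+60s²+301s+1424 = (-(1/3)s+4/3)(-3s³+27s+240) + (69s²+345s+1104)
  -3s³+27s+240 = (-(1/23)s+5/23)(69s²+345s+1104) + (0)
Last nonzero remainder: 69s²+345s+1104. Dividing through by 69 gives the monic gcd s²+5s+16.

s²+5s+16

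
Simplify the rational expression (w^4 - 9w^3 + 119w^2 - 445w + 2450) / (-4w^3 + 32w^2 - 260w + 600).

(-w^2 + 4w - 49)/(4w - 12)

Euclidean algorithm in ℚ[w]:
  w^4 - 9w^3 + 119w^2 - 445w + 2450 = (-(1/4)w + 1/4)(-4w^3 + 32w^2 - 260w + 600) + (46w^2 - 230w + 2300)
  -4w^3 + 32w^2 - 260w + 600 = (-(2/23)w + 6/23)(46w^2 - 230w + 2300) + (0)
Last nonzero remainder: 46w^2 - 230w + 2300. Dividing through by 46 gives the monic gcd w^2 - 5w + 50.
Cancel w^2 - 5w + 50 from numerator and denominator to get the reduced form.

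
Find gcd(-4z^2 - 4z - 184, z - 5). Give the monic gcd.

1

Repeated division with remainder:
  -4z^2 - 4z - 184 = (-4z - 24)(z - 5) + (-304)
  z - 5 = (-(1/304)z + 5/304)(-304) + (0)
The last nonzero remainder is the constant -304, so the polynomials are coprime and gcd = 1.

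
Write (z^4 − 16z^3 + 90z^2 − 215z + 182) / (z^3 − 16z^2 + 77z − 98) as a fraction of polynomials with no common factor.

(z^2 − 7z + 13)/(z − 7)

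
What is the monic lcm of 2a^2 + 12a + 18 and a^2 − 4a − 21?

a^3 − a^2 − 33a − 63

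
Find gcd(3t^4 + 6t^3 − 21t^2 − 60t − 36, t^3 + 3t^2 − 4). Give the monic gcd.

t^2 + 4t + 4

Repeated division with remainder:
  3t^4 + 6t^3 − 21t^2 − 60t − 36 = (3t − 3)(t^3 + 3t^2 − 4) + (−12t^2 − 48t − 48)
  t^3 + 3t^2 − 4 = (−(1/12)t + 1/12)(−12t^2 − 48t − 48) + (0)
Last nonzero remainder: −12t^2 − 48t − 48. Dividing through by −12 gives the monic gcd t^2 + 4t + 4.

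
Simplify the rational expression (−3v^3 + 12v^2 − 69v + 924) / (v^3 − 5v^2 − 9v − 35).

(−3v^2 − 9v − 132)/(v^2 + 2v + 5)

Repeated division with remainder:
  −3v^3 + 12v^2 − 69v + 924 = (−3)(v^3 − 5v^2 − 9v − 35) + (−3v^2 − 96v + 819)
  v^3 − 5v^2 − 9v − 35 = (−(1/3)v + 37/3)(−3v^2 − 96v + 819) + (1448v − 10136)
  −3v^2 − 96v + 819 = (−(3/1448)v − 117/1448)(1448v − 10136) + (0)
Last nonzero remainder: 1448v − 10136. Dividing through by 1448 gives the monic gcd v − 7.
Cancel v − 7 from numerator and denominator to get the reduced form.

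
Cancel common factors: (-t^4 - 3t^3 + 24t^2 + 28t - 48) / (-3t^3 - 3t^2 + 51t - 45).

By polynomial division,
  -t^4 - 3t^3 + 24t^2 + 28t - 48 = ((1/3)t + 2/3)(-3t^3 - 3t^2 + 51t - 45) + (9t^2 + 9t - 18)
  -3t^3 - 3t^2 + 51t - 45 = (-(1/3)t)(9t^2 + 9t - 18) + (45t - 45)
  9t^2 + 9t - 18 = ((1/5)t + 2/5)(45t - 45) + (0)
Last nonzero remainder: 45t - 45. Dividing through by 45 gives the monic gcd t - 1.
Cancel t - 1 from numerator and denominator to get the reduced form.

(t^3 + 4t^2 - 20t - 48)/(3t^2 + 6t - 45)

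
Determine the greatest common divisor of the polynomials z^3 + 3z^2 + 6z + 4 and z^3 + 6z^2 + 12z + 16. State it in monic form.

Repeated division with remainder:
  z^3 + 3z^2 + 6z + 4 = (z^3 + 6z^2 + 12z + 16) + (-3z^2 - 6z - 12)
  z^3 + 6z^2 + 12z + 16 = (-(1/3)z - 4/3)(-3z^2 - 6z - 12) + (0)
Last nonzero remainder: -3z^2 - 6z - 12. Dividing through by -3 gives the monic gcd z^2 + 2z + 4.

z^2 + 2z + 4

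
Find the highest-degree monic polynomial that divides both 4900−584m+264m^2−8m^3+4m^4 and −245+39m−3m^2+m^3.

49+2m+m^2

By polynomial division,
  4m^4−8m^3+264m^2−584m+4900 = (4m+4)(m^3−3m^2+39m−245) + (120m^2+240m+5880)
  m^3−3m^2+39m−245 = ((1/120)m−1/24)(120m^2+240m+5880) + (0)
Last nonzero remainder: 120m^2+240m+5880. Dividing through by 120 gives the monic gcd m^2+2m+49.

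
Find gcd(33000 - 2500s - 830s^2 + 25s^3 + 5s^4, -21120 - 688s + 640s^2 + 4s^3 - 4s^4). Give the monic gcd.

By polynomial division,
  5s^4 + 25s^3 - 830s^2 - 2500s + 33000 = (-5/4)(-4s^4 + 4s^3 + 640s^2 - 688s - 21120) + (30s^3 - 30s^2 - 3360s + 6600)
  -4s^4 + 4s^3 + 640s^2 - 688s - 21120 = (-(2/15)s)(30s^3 - 30s^2 - 3360s + 6600) + (192s^2 + 192s - 21120)
  30s^3 - 30s^2 - 3360s + 6600 = ((5/32)s - 5/16)(192s^2 + 192s - 21120) + (0)
Last nonzero remainder: 192s^2 + 192s - 21120. Dividing through by 192 gives the monic gcd s^2 + s - 110.

-110 + s + s^2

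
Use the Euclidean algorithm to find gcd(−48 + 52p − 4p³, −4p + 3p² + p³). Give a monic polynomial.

Repeated division with remainder:
  −4p³ + 52p − 48 = (−4)(p³ + 3p² − 4p) + (12p² + 36p − 48)
  p³ + 3p² − 4p = ((1/12)p)(12p² + 36p − 48) + (0)
Last nonzero remainder: 12p² + 36p − 48. Dividing through by 12 gives the monic gcd p² + 3p − 4.

−4 + 3p + p²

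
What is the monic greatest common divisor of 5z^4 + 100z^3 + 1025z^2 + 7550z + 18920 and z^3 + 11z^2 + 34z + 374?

z + 11

Apply the Euclidean algorithm:
  5z^4 + 100z^3 + 1025z^2 + 7550z + 18920 = (5z + 45)(z^3 + 11z^2 + 34z + 374) + (360z^2 + 4150z + 2090)
  z^3 + 11z^2 + 34z + 374 = ((1/360)z - 19/12960)(360z^2 + 4150z + 2090) + ((44425/1296)z + 488675/1296)
  360z^2 + 4150z + 2090 = ((93312/8885)z + 49248/8885)((44425/1296)z + 488675/1296) + (0)
Last nonzero remainder: (44425/1296)z + 488675/1296. Dividing through by 44425/1296 gives the monic gcd z + 11.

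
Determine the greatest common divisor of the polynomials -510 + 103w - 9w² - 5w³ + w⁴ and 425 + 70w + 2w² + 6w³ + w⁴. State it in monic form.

Apply the Euclidean algorithm:
  w⁴ - 5w³ - 9w² + 103w - 510 = (w⁴ + 6w³ + 2w² + 70w + 425) + (-11w³ - 11w² + 33w - 935)
  w⁴ + 6w³ + 2w² + 70w + 425 = (-(1/11)w - 5/11)(-11w³ - 11w² + 33w - 935) + (0)
Last nonzero remainder: -11w³ - 11w² + 33w - 935. Dividing through by -11 gives the monic gcd w³ + w² - 3w + 85.

85 - 3w + w² + w³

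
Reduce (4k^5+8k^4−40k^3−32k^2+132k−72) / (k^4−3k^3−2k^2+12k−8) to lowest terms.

(4k^3+20k^2+12k−36)/(k^2−4)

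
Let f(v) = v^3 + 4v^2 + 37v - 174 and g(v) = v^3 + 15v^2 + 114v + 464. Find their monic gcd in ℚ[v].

v^2 + 7v + 58

Repeated division with remainder:
  v^3 + 4v^2 + 37v - 174 = (v^3 + 15v^2 + 114v + 464) + (-11v^2 - 77v - 638)
  v^3 + 15v^2 + 114v + 464 = (-(1/11)v - 8/11)(-11v^2 - 77v - 638) + (0)
Last nonzero remainder: -11v^2 - 77v - 638. Dividing through by -11 gives the monic gcd v^2 + 7v + 58.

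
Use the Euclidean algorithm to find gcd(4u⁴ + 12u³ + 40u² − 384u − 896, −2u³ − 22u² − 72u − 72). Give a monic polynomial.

Repeated division with remainder:
  4u⁴ + 12u³ + 40u² − 384u − 896 = (−2u + 16)(−2u³ − 22u² − 72u − 72) + (248u² + 624u + 256)
  −2u³ − 22u² − 72u − 72 = (−(1/124)u − 263/3844)(248u² + 624u + 256) + (−(26180/961)u − 52360/961)
  248u² + 624u + 256 = (−(59582/6545)u − 30752/6545)(−(26180/961)u − 52360/961) + (0)
Last nonzero remainder: −(26180/961)u − 52360/961. Dividing through by −26180/961 gives the monic gcd u + 2.

u + 2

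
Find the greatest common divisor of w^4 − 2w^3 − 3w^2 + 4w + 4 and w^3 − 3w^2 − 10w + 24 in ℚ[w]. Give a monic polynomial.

Apply the Euclidean algorithm:
  w^4 − 2w^3 − 3w^2 + 4w + 4 = (w + 1)(w^3 − 3w^2 − 10w + 24) + (10w^2 − 10w − 20)
  w^3 − 3w^2 − 10w + 24 = ((1/10)w − 1/5)(10w^2 − 10w − 20) + (−10w + 20)
  10w^2 − 10w − 20 = (−w − 1)(−10w + 20) + (0)
Last nonzero remainder: −10w + 20. Dividing through by −10 gives the monic gcd w − 2.

w − 2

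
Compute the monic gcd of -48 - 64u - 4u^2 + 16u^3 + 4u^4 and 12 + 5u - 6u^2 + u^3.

By polynomial division,
  4u^4 + 16u^3 - 4u^2 - 64u - 48 = (4u + 40)(u^3 - 6u^2 + 5u + 12) + (216u^2 - 312u - 528)
  u^3 - 6u^2 + 5u + 12 = ((1/216)u - 41/1944)(216u^2 - 312u - 528) + ((70/81)u + 70/81)
  216u^2 - 312u - 528 = ((8748/35)u - 21384/35)((70/81)u + 70/81) + (0)
Last nonzero remainder: (70/81)u + 70/81. Dividing through by 70/81 gives the monic gcd u + 1.

1 + u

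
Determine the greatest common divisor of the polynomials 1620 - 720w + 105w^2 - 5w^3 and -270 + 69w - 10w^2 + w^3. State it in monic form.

-6 + w

Repeated division with remainder:
  -5w^3 + 105w^2 - 720w + 1620 = (-5)(w^3 - 10w^2 + 69w - 270) + (55w^2 - 375w + 270)
  w^3 - 10w^2 + 69w - 270 = ((1/55)w - 7/121)(55w^2 - 375w + 270) + ((5130/121)w - 30780/121)
  55w^2 - 375w + 270 = ((1331/1026)w - 121/114)((5130/121)w - 30780/121) + (0)
Last nonzero remainder: (5130/121)w - 30780/121. Dividing through by 5130/121 gives the monic gcd w - 6.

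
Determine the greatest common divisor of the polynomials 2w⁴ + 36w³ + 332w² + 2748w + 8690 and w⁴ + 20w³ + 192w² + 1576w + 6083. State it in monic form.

Repeated division with remainder:
  2w⁴ + 36w³ + 332w² + 2748w + 8690 = (2)(w⁴ + 20w³ + 192w² + 1576w + 6083) + (-4w³ - 52w² - 404w - 3476)
  w⁴ + 20w³ + 192w² + 1576w + 6083 = (-(1/4)w - 7/4)(-4w³ - 52w² - 404w - 3476) + (0)
Last nonzero remainder: -4w³ - 52w² - 404w - 3476. Dividing through by -4 gives the monic gcd w³ + 13w² + 101w + 869.

w³ + 13w² + 101w + 869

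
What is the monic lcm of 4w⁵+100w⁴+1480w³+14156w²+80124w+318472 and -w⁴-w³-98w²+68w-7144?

w⁷+17w⁶+246w⁵+2479w⁴+19839w³+188334w²+885412w+6050968

Euclidean algorithm in ℚ[w]:
  4w⁵+100w⁴+1480w³+14156w²+80124w+318472 = (-4w-96)(-w⁴-w³-98w²+68w-7144) + (992w³+5020w²+58076w-367352)
  -w⁴-w³-98w²+68w-7144 = (-(1/992)w+1007/246016)(992w³+5020w²+58076w-367352) + (-(3690465/61504)w²-(33214185/61504)w-173451855/30752)
  992w³+5020w²+58076w-367352 = (-(61011968/3690465)w+240357632/3690465)(-(3690465/61504)w²-(33214185/61504)w-173451855/30752) + (0)
Last nonzero remainder: -(3690465/61504)w²-(33214185/61504)w-173451855/30752. Dividing through by -3690465/61504 gives the monic gcd w²+9w+94.
Then lcm(f, g) = f·g / gcd(f, g); expanding and making the result monic gives the answer.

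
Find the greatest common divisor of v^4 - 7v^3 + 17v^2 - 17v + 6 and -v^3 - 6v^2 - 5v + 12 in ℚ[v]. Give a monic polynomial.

Apply the Euclidean algorithm:
  v^4 - 7v^3 + 17v^2 - 17v + 6 = (-v + 13)(-v^3 - 6v^2 - 5v + 12) + (90v^2 + 60v - 150)
  -v^3 - 6v^2 - 5v + 12 = (-(1/90)v - 8/135)(90v^2 + 60v - 150) + (-(28/9)v + 28/9)
  90v^2 + 60v - 150 = (-(405/14)v - 675/14)(-(28/9)v + 28/9) + (0)
Last nonzero remainder: -(28/9)v + 28/9. Dividing through by -28/9 gives the monic gcd v - 1.

v - 1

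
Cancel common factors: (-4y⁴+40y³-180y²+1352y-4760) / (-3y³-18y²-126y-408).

Repeated division with remainder:
  -4y⁴+40y³-180y²+1352y-4760 = ((4/3)y-64/3)(-3y³-18y²-126y-408) + (-396y²-792y-13464)
  -3y³-18y²-126y-408 = ((1/132)y+1/33)(-396y²-792y-13464) + (0)
Last nonzero remainder: -396y²-792y-13464. Dividing through by -396 gives the monic gcd y²+2y+34.
Cancel y²+2y+34 from numerator and denominator to get the reduced form.

(4y²-48y+140)/(3y+12)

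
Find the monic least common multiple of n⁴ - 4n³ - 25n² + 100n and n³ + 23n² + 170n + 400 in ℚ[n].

n⁶ + 14n⁵ - 17n⁴ - 670n³ - 200n² + 8000n

Apply the Euclidean algorithm:
  n⁴ - 4n³ - 25n² + 100n = (n - 27)(n³ + 23n² + 170n + 400) + (426n² + 4290n + 10800)
  n³ + 23n² + 170n + 400 = ((1/426)n + 153/5041)(426n² + 4290n + 10800) + ((72800/5041)n + 364000/5041)
  426n² + 4290n + 10800 = ((1073733/36400)n + 136107/910)((72800/5041)n + 364000/5041) + (0)
Last nonzero remainder: (72800/5041)n + 364000/5041. Dividing through by 72800/5041 gives the monic gcd n + 5.
Then lcm(f, g) = f·g / gcd(f, g); expanding and making the result monic gives the answer.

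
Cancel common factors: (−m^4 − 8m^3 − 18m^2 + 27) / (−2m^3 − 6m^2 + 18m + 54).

(m^2 + 2m − 3)/(2m − 6)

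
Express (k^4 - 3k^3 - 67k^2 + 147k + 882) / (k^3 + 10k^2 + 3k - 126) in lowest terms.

(k^3 - 10k^2 + 3k + 126)/(k^2 + 3k - 18)

By polynomial division,
  k^4 - 3k^3 - 67k^2 + 147k + 882 = (k - 13)(k^3 + 10k^2 + 3k - 126) + (60k^2 + 312k - 756)
  k^3 + 10k^2 + 3k - 126 = ((1/60)k + 2/25)(60k^2 + 312k - 756) + (-(234/25)k - 1638/25)
  60k^2 + 312k - 756 = (-(250/39)k + 150/13)(-(234/25)k - 1638/25) + (0)
Last nonzero remainder: -(234/25)k - 1638/25. Dividing through by -234/25 gives the monic gcd k + 7.
Cancel k + 7 from numerator and denominator to get the reduced form.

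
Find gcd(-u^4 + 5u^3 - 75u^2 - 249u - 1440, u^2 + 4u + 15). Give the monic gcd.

u^2 + 4u + 15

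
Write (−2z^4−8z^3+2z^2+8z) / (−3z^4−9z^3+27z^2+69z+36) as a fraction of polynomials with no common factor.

By polynomial division,
  −2z^4−8z^3+2z^2+8z = (2/3)(−3z^4−9z^3+27z^2+69z+36) + (−2z^3−16z^2−38z−24)
  −3z^4−9z^3+27z^2+69z+36 = ((3/2)z−15/2)(−2z^3−16z^2−38z−24) + (−36z^2−180z−144)
  −2z^3−16z^2−38z−24 = ((1/18)z+1/6)(−36z^2−180z−144) + (0)
Last nonzero remainder: −36z^2−180z−144. Dividing through by −36 gives the monic gcd z^2+5z+4.
Cancel z^2+5z+4 from numerator and denominator to get the reduced form.

(2z^2−2z)/(3z^2−6z−9)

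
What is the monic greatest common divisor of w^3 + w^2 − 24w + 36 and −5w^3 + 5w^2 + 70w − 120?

Apply the Euclidean algorithm:
  w^3 + w^2 − 24w + 36 = (−1/5)(−5w^3 + 5w^2 + 70w − 120) + (2w^2 − 10w + 12)
  −5w^3 + 5w^2 + 70w − 120 = (−(5/2)w − 10)(2w^2 − 10w + 12) + (0)
Last nonzero remainder: 2w^2 − 10w + 12. Dividing through by 2 gives the monic gcd w^2 − 5w + 6.

w^2 − 5w + 6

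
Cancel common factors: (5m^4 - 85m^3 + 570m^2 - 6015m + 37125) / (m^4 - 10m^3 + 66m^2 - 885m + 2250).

(5m^2 - 100m + 495)/(m^2 - 13m + 30)

Euclidean algorithm in ℚ[m]:
  5m^4 - 85m^3 + 570m^2 - 6015m + 37125 = (5)(m^4 - 10m^3 + 66m^2 - 885m + 2250) + (-35m^3 + 240m^2 - 1590m + 25875)
  m^4 - 10m^3 + 66m^2 - 885m + 2250 = (-(1/35)m + 22/245)(-35m^3 + 240m^2 - 1590m + 25875) + (-(48/49)m^2 - (144/49)m - 3600/49)
  -35m^3 + 240m^2 - 1590m + 25875 = ((1715/48)m - 5635/16)(-(48/49)m^2 - (144/49)m - 3600/49) + (0)
Last nonzero remainder: -(48/49)m^2 - (144/49)m - 3600/49. Dividing through by -48/49 gives the monic gcd m^2 + 3m + 75.
Cancel m^2 + 3m + 75 from numerator and denominator to get the reduced form.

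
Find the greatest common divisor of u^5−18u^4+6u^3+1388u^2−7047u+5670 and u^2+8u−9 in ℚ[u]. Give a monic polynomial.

Apply the Euclidean algorithm:
  u^5−18u^4+6u^3+1388u^2−7047u+5670 = (u^3−26u^2+223u−630)(u^2+8u−9) + (0)
The last nonzero remainder u^2+8u−9 is already monic.

u^2+8u−9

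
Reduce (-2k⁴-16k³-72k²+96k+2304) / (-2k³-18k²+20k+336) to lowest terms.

(k²+6k+48)/(k+7)

Repeated division with remainder:
  -2k⁴-16k³-72k²+96k+2304 = (k-1)(-2k³-18k²+20k+336) + (-110k²-220k+2640)
  -2k³-18k²+20k+336 = ((1/55)k+7/55)(-110k²-220k+2640) + (0)
Last nonzero remainder: -110k²-220k+2640. Dividing through by -110 gives the monic gcd k²+2k-24.
Cancel k²+2k-24 from numerator and denominator to get the reduced form.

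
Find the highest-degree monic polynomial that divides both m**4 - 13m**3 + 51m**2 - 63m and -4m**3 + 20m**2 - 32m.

m

By polynomial division,
  m**4 - 13m**3 + 51m**2 - 63m = (-(1/4)m + 2)(-4m**3 + 20m**2 - 32m) + (3m**2 + m)
  -4m**3 + 20m**2 - 32m = (-(4/3)m + 64/9)(3m**2 + m) + (-(352/9)m)
  3m**2 + m = (-(27/352)m - 9/352)(-(352/9)m) + (0)
Last nonzero remainder: -(352/9)m. Dividing through by -352/9 gives the monic gcd m.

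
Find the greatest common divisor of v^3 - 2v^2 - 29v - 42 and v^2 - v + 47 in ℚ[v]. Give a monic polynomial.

Apply the Euclidean algorithm:
  v^3 - 2v^2 - 29v - 42 = (v - 1)(v^2 - v + 47) + (-77v + 5)
  v^2 - v + 47 = (-(1/77)v + 72/5929)(-77v + 5) + (278303/5929)
  -77v + 5 = (-(456533/278303)v + 29645/278303)(278303/5929) + (0)
The last nonzero remainder is the constant 278303/5929, so the polynomials are coprime and gcd = 1.

1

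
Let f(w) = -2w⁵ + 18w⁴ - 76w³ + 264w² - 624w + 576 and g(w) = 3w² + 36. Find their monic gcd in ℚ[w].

Apply the Euclidean algorithm:
  -2w⁵ + 18w⁴ - 76w³ + 264w² - 624w + 576 = (-(2/3)w³ + 6w² - (52/3)w + 16)(3w² + 36) + (0)
Last nonzero remainder: 3w² + 36. Dividing through by 3 gives the monic gcd w² + 12.

w² + 12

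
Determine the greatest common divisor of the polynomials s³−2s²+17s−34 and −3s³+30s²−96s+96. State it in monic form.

s−2

Repeated division with remainder:
  s³−2s²+17s−34 = (−1/3)(−3s³+30s²−96s+96) + (8s²−15s−2)
  −3s³+30s²−96s+96 = (−(3/8)s+195/64)(8s²−15s−2) + (−(3267/64)s+3267/32)
  8s²−15s−2 = (−(512/3267)s−64/3267)(−(3267/64)s+3267/32) + (0)
Last nonzero remainder: −(3267/64)s+3267/32. Dividing through by −3267/64 gives the monic gcd s−2.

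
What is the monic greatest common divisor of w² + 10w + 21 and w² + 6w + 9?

w + 3

By polynomial division,
  w² + 10w + 21 = (w² + 6w + 9) + (4w + 12)
  w² + 6w + 9 = ((1/4)w + 3/4)(4w + 12) + (0)
Last nonzero remainder: 4w + 12. Dividing through by 4 gives the monic gcd w + 3.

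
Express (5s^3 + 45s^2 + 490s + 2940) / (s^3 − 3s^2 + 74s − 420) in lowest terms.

(5s + 35)/(s − 5)

Apply the Euclidean algorithm:
  5s^3 + 45s^2 + 490s + 2940 = (5)(s^3 − 3s^2 + 74s − 420) + (60s^2 + 120s + 5040)
  s^3 − 3s^2 + 74s − 420 = ((1/60)s − 1/12)(60s^2 + 120s + 5040) + (0)
Last nonzero remainder: 60s^2 + 120s + 5040. Dividing through by 60 gives the monic gcd s^2 + 2s + 84.
Cancel s^2 + 2s + 84 from numerator and denominator to get the reduced form.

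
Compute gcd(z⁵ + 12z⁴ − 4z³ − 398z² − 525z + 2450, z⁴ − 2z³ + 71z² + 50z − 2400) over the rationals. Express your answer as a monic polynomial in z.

By polynomial division,
  z⁵ + 12z⁴ − 4z³ − 398z² − 525z + 2450 = (z + 14)(z⁴ − 2z³ + 71z² + 50z − 2400) + (−47z³ − 1442z² + 1175z + 36050)
  z⁴ − 2z³ + 71z² + 50z − 2400 = (−(1/47)z + 1536/2209)(−47z³ − 1442z² + 1175z + 36050) + ((2426976/2209)z² − 60674400/2209)
  −47z³ − 1442z² + 1175z + 36050 = (−(103823/2426976)z − 1592689/1213488)((2426976/2209)z² − 60674400/2209) + (0)
Last nonzero remainder: (2426976/2209)z² − 60674400/2209. Dividing through by 2426976/2209 gives the monic gcd z² − 25.

z² − 25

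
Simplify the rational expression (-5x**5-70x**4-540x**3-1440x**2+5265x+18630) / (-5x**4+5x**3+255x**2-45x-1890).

Repeated division with remainder:
  -5x**5-70x**4-540x**3-1440x**2+5265x+18630 = (x+15)(-5x**4+5x**3+255x**2-45x-1890) + (-870x**3-5220x**2+7830x+46980)
  -5x**4+5x**3+255x**2-45x-1890 = ((1/174)x-7/174)(-870x**3-5220x**2+7830x+46980) + (0)
Last nonzero remainder: -870x**3-5220x**2+7830x+46980. Dividing through by -870 gives the monic gcd x**3+6x**2-9x-54.
Cancel x**3+6x**2-9x-54 from numerator and denominator to get the reduced form.

(x**2+8x+69)/(x-7)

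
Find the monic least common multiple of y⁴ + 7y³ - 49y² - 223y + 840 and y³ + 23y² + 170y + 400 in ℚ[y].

y⁶ + 22y⁵ + 106y⁴ - 608y³ - 4955y² + 1450y + 42000

Apply the Euclidean algorithm:
  y⁴ + 7y³ - 49y² - 223y + 840 = (y - 16)(y³ + 23y² + 170y + 400) + (149y² + 2097y + 7240)
  y³ + 23y² + 170y + 400 = ((1/149)y + 1330/22201)(149y² + 2097y + 7240) + (-(93600/22201)y - 748800/22201)
  149y² + 2097y + 7240 = (-(3307949/93600)y - 4018381/18720)(-(93600/22201)y - 748800/22201) + (0)
Last nonzero remainder: -(93600/22201)y - 748800/22201. Dividing through by -93600/22201 gives the monic gcd y + 8.
Then lcm(f, g) = f·g / gcd(f, g); expanding and making the result monic gives the answer.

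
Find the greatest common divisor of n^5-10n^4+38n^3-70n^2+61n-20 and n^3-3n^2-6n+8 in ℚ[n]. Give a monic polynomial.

Euclidean algorithm in ℚ[n]:
  n^5-10n^4+38n^3-70n^2+61n-20 = (n^2-7n+23)(n^3-3n^2-6n+8) + (-51n^2+255n-204)
  n^3-3n^2-6n+8 = (-(1/51)n-2/51)(-51n^2+255n-204) + (0)
Last nonzero remainder: -51n^2+255n-204. Dividing through by -51 gives the monic gcd n^2-5n+4.

n^2-5n+4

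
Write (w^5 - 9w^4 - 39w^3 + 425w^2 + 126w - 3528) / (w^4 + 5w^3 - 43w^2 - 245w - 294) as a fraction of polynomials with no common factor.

(w^3 - 5w^2 - 38w + 168)/(w^2 + 9w + 14)

Euclidean algorithm in ℚ[w]:
  w^5 - 9w^4 - 39w^3 + 425w^2 + 126w - 3528 = (w - 14)(w^4 + 5w^3 - 43w^2 - 245w - 294) + (74w^3 + 68w^2 - 3010w - 7644)
  w^4 + 5w^3 - 43w^2 - 245w - 294 = ((1/74)w + 151/2738)(74w^3 + 68w^2 - 3010w - 7644) + (-(8316/1369)w^2 + (33264/1369)w + 174636/1369)
  74w^3 + 68w^2 - 3010w - 7644 = (-(50653/4158)w - 17797/297)(-(8316/1369)w^2 + (33264/1369)w + 174636/1369) + (0)
Last nonzero remainder: -(8316/1369)w^2 + (33264/1369)w + 174636/1369. Dividing through by -8316/1369 gives the monic gcd w^2 - 4w - 21.
Cancel w^2 - 4w - 21 from numerator and denominator to get the reduced form.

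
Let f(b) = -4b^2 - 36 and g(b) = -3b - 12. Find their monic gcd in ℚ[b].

1

Apply the Euclidean algorithm:
  -4b^2 - 36 = ((4/3)b - 16/3)(-3b - 12) + (-100)
  -3b - 12 = ((3/100)b + 3/25)(-100) + (0)
The last nonzero remainder is the constant -100, so the polynomials are coprime and gcd = 1.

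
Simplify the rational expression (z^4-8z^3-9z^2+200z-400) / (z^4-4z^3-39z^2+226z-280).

(z^2+z-20)/(z^2+5z-14)

Euclidean algorithm in ℚ[z]:
  z^4-8z^3-9z^2+200z-400 = (z^4-4z^3-39z^2+226z-280) + (-4z^3+30z^2-26z-120)
  z^4-4z^3-39z^2+226z-280 = (-(1/4)z-7/8)(-4z^3+30z^2-26z-120) + (-(77/4)z^2+(693/4)z-385)
  -4z^3+30z^2-26z-120 = ((16/77)z+24/77)(-(77/4)z^2+(693/4)z-385) + (0)
Last nonzero remainder: -(77/4)z^2+(693/4)z-385. Dividing through by -77/4 gives the monic gcd z^2-9z+20.
Cancel z^2-9z+20 from numerator and denominator to get the reduced form.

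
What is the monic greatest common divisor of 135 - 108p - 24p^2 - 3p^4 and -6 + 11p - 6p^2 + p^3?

-1 + p

Apply the Euclidean algorithm:
  -3p^4 - 24p^2 - 108p + 135 = (-3p - 18)(p^3 - 6p^2 + 11p - 6) + (-99p^2 + 72p + 27)
  p^3 - 6p^2 + 11p - 6 = (-(1/99)p + 58/1089)(-99p^2 + 72p + 27) + ((900/121)p - 900/121)
  -99p^2 + 72p + 27 = (-(1331/100)p - 363/100)((900/121)p - 900/121) + (0)
Last nonzero remainder: (900/121)p - 900/121. Dividing through by 900/121 gives the monic gcd p - 1.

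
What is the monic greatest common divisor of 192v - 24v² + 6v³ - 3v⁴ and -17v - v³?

v

Apply the Euclidean algorithm:
  -3v⁴ + 6v³ - 24v² + 192v = (3v - 6)(-v³ - 17v) + (27v² + 90v)
  -v³ - 17v = (-(1/27)v + 10/81)(27v² + 90v) + (-(253/9)v)
  27v² + 90v = (-(243/253)v - 810/253)(-(253/9)v) + (0)
Last nonzero remainder: -(253/9)v. Dividing through by -253/9 gives the monic gcd v.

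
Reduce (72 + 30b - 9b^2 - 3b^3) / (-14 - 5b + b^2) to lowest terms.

By polynomial division,
  -3b^3 - 9b^2 + 30b + 72 = (-3b - 24)(b^2 - 5b - 14) + (-132b - 264)
  b^2 - 5b - 14 = (-(1/132)b + 7/132)(-132b - 264) + (0)
Last nonzero remainder: -132b - 264. Dividing through by -132 gives the monic gcd b + 2.
Cancel b + 2 from numerator and denominator to get the reduced form.

(36 - 3b - 3b^2)/(-7 + b)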